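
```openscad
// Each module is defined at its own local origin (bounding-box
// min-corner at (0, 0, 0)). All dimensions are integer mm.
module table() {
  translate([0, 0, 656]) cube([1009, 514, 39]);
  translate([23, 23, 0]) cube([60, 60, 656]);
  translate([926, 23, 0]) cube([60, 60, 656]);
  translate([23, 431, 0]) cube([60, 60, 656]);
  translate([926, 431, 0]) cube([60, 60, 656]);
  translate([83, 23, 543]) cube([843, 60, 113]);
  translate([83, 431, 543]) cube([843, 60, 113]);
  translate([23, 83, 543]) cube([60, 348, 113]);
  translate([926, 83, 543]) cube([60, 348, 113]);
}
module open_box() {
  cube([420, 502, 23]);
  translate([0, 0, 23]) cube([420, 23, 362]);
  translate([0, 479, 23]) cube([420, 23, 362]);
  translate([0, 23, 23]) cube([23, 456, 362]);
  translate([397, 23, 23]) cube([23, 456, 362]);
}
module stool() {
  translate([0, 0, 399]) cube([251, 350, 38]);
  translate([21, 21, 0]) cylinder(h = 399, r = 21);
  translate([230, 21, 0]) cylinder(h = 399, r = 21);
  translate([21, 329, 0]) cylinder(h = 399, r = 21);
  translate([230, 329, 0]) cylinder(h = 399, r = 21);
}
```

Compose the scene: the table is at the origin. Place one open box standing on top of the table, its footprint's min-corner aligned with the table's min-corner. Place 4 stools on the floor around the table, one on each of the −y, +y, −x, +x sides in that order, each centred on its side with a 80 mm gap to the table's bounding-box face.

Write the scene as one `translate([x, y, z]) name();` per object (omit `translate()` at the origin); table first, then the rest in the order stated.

table();
translate([0, 0, 695]) open_box();
translate([379, -430, 0]) stool();
translate([379, 594, 0]) stool();
translate([-331, 82, 0]) stool();
translate([1089, 82, 0]) stool();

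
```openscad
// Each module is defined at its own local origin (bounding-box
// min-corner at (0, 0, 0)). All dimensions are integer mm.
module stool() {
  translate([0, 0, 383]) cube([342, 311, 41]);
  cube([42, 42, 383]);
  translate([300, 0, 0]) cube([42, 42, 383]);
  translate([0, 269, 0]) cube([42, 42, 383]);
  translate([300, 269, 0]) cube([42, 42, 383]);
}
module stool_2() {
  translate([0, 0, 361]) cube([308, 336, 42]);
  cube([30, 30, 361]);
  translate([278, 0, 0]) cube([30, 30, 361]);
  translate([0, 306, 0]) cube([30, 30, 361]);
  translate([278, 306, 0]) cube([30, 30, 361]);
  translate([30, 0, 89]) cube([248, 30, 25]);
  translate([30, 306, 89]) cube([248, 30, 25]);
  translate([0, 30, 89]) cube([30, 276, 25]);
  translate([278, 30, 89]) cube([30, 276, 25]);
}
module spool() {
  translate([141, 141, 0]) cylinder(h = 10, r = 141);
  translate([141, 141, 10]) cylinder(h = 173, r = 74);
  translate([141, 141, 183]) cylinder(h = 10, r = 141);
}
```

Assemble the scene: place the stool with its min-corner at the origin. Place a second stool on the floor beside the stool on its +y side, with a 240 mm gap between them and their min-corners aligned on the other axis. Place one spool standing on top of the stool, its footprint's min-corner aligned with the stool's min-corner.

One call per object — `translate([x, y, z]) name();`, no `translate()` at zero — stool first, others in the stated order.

stool();
translate([0, 551, 0]) stool_2();
translate([0, 0, 424]) spool();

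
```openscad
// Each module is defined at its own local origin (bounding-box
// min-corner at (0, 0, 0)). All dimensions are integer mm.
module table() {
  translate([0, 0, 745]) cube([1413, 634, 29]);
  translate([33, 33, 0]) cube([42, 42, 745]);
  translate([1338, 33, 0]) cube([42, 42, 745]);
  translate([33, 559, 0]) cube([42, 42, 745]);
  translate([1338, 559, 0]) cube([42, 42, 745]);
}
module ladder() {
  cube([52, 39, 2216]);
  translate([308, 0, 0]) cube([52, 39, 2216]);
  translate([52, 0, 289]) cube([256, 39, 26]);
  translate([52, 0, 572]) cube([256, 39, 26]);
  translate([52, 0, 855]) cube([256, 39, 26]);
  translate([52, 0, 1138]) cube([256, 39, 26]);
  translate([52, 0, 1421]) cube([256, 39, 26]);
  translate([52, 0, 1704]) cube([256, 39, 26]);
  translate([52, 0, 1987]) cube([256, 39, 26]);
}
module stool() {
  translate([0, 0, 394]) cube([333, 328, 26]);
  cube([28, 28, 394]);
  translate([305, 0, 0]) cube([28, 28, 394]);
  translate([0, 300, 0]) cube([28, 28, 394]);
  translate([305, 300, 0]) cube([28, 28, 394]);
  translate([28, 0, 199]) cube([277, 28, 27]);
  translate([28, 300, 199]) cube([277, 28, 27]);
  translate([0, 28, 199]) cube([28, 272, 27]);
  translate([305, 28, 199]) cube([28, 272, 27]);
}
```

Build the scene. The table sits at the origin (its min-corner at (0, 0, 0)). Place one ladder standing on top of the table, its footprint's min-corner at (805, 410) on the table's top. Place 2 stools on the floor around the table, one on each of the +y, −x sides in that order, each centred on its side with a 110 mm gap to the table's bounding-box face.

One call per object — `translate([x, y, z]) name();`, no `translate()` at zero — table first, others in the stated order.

table();
translate([805, 410, 774]) ladder();
translate([540, 744, 0]) stool();
translate([-443, 153, 0]) stool();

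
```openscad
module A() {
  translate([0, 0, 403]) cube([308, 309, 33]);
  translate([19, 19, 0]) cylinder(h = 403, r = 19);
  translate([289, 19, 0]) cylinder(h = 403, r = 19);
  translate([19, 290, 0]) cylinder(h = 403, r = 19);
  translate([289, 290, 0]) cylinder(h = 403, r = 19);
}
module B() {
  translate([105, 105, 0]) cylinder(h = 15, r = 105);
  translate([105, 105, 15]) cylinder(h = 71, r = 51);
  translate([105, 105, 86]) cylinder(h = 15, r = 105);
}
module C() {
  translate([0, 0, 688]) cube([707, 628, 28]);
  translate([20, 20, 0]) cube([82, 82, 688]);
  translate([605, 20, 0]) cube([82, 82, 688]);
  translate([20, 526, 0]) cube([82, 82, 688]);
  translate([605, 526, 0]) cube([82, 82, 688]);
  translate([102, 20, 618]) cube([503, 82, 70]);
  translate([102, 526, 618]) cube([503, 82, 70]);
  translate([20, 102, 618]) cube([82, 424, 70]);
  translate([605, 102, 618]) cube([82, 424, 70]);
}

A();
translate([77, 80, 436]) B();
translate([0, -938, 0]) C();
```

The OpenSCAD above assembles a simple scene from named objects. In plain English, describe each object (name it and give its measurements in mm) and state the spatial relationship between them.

A is a four-legged stool. The seat is a 308×309×33 mm slab whose top surface is at z = 436 mm; four round legs, each 38 mm in diameter, run from the floor (z = 0) to the underside of the seat, each leg's axis is inset half a diameter from the nearest pair of seat edges (so the leg's bounding box is flush with the corner).

B is a spool: two coaxial disc flanges of radius 105 mm and thickness 15 mm, joined by a core cylinder of radius 51 mm and height 71 mm. The lower flange rests on z = 0 and the three cylinders share a vertical axis.

C is a table: top 707 mm (x) × 628 mm (y), 28 mm thick, upper face at z = 716 mm, on four 82×82 mm square legs, each inset 20 mm from the nearest pair of top edges, running from z = 0 to the bottom of the top. Four apron rails, 82 mm thick and 70 mm tall, run between adjacent legs with their top edges flush with the underside of the top and their outer faces flush with the legs' outer faces.

The spool is on top of the stool. The table is on the floor beside the stool on its −y side.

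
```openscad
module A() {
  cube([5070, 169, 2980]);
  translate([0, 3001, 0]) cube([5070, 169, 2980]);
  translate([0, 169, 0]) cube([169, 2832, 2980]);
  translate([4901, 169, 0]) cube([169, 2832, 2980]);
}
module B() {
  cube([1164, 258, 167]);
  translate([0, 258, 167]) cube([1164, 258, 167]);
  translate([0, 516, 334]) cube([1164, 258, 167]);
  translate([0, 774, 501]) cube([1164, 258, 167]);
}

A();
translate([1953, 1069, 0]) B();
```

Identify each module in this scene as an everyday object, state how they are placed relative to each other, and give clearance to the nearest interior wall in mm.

Clearances: x = 1784, y = 900; minimum 900 mm.

A is a house frame. B is a staircase. The staircase sits inside the house frame, centred. The clearance to the nearest interior wall is 900 mm.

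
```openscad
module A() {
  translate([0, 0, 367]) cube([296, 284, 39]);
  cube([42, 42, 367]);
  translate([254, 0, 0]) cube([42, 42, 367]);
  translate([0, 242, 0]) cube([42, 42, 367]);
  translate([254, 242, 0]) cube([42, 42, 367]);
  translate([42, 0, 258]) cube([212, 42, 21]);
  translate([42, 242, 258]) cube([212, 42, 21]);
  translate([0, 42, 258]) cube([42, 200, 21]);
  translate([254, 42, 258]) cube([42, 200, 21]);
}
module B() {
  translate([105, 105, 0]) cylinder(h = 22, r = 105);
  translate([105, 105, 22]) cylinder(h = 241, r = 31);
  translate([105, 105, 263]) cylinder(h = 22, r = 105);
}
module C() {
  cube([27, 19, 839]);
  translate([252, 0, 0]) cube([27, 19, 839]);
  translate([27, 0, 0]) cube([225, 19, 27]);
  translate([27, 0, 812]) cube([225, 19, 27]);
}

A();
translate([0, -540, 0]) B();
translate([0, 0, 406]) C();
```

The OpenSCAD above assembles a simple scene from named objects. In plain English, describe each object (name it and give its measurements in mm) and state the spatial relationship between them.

A is a four-legged stool. The seat is 296×284 mm, 39 mm thick, top at z = 406 mm. It stands on four square legs, each 42×42 mm in cross-section, from z = 0 to the seat underside, each flush with a corner of the seat. Four stretchers, 42 mm wide and 21 mm tall, connect adjacent legs with their undersides at z = 258 mm, each running between the inner faces of the legs it joins and aligned with the legs' outer faces on the other axis.

B is a spool: two coaxial disc flanges of radius 105 mm and thickness 22 mm, joined by a core cylinder of radius 31 mm and height 241 mm. The lower flange rests on z = 0 and the three cylinders share a vertical axis.

C is a picture frame with a 225×785 mm rectangular opening (x by z) and a uniform 27 mm border on every side. Frame depth is 19 mm along y. It is built from two vertical stiles running the full outside height and two horizontal rails spanning the gap between the stiles.

The spool is on the floor beside the stool on its −y side. The picture frame is on top of the stool.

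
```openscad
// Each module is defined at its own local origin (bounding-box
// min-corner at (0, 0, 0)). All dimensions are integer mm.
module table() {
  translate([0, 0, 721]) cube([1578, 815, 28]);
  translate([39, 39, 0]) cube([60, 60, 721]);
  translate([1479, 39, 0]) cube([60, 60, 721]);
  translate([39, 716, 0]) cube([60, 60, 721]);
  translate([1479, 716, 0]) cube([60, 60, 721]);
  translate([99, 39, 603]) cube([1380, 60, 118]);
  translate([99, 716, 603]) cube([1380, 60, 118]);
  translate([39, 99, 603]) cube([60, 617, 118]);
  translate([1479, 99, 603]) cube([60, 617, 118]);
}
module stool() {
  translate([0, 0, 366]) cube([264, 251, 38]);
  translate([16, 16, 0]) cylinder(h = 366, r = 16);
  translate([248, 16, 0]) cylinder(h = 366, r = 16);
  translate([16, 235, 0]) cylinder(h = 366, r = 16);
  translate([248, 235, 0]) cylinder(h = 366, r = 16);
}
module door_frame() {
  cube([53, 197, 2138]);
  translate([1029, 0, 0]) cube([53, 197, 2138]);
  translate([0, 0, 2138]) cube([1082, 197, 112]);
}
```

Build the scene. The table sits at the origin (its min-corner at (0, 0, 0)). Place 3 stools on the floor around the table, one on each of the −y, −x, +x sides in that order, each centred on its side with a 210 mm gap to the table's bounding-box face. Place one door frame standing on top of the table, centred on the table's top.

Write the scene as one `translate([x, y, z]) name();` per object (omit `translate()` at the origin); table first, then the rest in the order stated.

table();
translate([657, -461, 0]) stool();
translate([-474, 282, 0]) stool();
translate([1788, 282, 0]) stool();
translate([248, 309, 749]) door_frame();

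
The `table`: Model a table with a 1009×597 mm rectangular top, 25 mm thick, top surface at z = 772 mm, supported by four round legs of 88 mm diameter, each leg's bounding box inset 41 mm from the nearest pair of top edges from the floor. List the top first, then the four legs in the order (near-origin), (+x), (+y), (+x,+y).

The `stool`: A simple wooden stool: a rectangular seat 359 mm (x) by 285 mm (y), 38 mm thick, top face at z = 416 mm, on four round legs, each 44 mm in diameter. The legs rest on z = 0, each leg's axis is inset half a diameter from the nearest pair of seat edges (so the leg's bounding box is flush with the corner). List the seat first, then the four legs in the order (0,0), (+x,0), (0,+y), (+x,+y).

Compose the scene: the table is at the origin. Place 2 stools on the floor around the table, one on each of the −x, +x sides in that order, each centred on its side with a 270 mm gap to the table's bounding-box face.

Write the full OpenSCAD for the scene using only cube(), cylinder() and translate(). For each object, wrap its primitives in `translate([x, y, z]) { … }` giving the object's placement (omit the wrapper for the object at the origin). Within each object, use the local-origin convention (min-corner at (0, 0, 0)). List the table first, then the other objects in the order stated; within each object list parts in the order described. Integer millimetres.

translate([0, 0, 747]) cube([1009, 597, 25]);
translate([85, 85, 0]) cylinder(h = 747, r = 44);
translate([924, 85, 0]) cylinder(h = 747, r = 44);
translate([85, 512, 0]) cylinder(h = 747, r = 44);
translate([924, 512, 0]) cylinder(h = 747, r = 44);
translate([-629, 156, 0]) {
  translate([0, 0, 378]) cube([359, 285, 38]);
  translate([22, 22, 0]) cylinder(h = 378, r = 22);
  translate([337, 22, 0]) cylinder(h = 378, r = 22);
  translate([22, 263, 0]) cylinder(h = 378, r = 22);
  translate([337, 263, 0]) cylinder(h = 378, r = 22);
}
translate([1279, 156, 0]) {
  translate([0, 0, 378]) cube([359, 285, 38]);
  translate([22, 22, 0]) cylinder(h = 378, r = 22);
  translate([337, 22, 0]) cylinder(h = 378, r = 22);
  translate([22, 263, 0]) cylinder(h = 378, r = 22);
  translate([337, 263, 0]) cylinder(h = 378, r = 22);
}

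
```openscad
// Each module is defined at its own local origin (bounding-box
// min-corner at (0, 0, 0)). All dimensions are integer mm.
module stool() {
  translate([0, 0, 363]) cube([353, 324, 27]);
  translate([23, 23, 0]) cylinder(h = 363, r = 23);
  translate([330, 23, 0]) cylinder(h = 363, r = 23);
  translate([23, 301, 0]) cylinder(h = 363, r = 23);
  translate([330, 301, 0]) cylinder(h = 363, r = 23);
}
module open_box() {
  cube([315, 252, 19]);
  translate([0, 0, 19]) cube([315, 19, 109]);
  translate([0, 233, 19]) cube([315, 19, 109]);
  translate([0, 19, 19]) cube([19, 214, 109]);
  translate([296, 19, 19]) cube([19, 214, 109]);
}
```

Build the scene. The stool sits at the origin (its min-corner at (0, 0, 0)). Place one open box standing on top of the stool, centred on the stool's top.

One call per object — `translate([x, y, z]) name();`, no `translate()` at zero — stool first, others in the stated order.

stool();
translate([19, 36, 390]) open_box();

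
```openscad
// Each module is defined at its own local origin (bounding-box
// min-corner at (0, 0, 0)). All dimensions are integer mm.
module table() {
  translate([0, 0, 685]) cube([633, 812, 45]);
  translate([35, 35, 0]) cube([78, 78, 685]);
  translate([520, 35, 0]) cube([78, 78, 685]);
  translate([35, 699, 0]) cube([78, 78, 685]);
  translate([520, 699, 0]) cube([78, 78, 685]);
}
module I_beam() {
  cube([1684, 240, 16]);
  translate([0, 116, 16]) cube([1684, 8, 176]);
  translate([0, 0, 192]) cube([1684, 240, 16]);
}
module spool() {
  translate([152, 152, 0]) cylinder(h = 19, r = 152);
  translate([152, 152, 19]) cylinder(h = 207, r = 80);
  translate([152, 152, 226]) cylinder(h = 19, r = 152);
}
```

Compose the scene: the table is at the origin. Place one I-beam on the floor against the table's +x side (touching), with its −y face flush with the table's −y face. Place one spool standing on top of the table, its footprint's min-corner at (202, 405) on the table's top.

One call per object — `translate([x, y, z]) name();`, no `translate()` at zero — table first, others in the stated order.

table();
translate([633, 0, 0]) I_beam();
translate([202, 405, 730]) spool();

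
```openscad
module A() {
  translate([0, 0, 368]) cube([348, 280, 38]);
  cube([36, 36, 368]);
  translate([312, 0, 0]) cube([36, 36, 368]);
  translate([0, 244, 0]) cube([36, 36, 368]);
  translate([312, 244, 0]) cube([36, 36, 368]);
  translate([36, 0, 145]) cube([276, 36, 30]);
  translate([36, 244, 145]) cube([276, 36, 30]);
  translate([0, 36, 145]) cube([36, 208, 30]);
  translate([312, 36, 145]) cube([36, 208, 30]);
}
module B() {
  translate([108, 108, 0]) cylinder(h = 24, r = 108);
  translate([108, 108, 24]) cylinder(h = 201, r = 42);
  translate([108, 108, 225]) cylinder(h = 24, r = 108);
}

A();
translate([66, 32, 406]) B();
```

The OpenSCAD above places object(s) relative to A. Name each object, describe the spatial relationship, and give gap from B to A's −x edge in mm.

The spool's min-x is at 66; the stool's min-x is 0; gap = 66 mm.

A is a stool. B is a spool. The spool is on top of the stool, centred. The gap from the spool to the stool's −x edge is 66 mm.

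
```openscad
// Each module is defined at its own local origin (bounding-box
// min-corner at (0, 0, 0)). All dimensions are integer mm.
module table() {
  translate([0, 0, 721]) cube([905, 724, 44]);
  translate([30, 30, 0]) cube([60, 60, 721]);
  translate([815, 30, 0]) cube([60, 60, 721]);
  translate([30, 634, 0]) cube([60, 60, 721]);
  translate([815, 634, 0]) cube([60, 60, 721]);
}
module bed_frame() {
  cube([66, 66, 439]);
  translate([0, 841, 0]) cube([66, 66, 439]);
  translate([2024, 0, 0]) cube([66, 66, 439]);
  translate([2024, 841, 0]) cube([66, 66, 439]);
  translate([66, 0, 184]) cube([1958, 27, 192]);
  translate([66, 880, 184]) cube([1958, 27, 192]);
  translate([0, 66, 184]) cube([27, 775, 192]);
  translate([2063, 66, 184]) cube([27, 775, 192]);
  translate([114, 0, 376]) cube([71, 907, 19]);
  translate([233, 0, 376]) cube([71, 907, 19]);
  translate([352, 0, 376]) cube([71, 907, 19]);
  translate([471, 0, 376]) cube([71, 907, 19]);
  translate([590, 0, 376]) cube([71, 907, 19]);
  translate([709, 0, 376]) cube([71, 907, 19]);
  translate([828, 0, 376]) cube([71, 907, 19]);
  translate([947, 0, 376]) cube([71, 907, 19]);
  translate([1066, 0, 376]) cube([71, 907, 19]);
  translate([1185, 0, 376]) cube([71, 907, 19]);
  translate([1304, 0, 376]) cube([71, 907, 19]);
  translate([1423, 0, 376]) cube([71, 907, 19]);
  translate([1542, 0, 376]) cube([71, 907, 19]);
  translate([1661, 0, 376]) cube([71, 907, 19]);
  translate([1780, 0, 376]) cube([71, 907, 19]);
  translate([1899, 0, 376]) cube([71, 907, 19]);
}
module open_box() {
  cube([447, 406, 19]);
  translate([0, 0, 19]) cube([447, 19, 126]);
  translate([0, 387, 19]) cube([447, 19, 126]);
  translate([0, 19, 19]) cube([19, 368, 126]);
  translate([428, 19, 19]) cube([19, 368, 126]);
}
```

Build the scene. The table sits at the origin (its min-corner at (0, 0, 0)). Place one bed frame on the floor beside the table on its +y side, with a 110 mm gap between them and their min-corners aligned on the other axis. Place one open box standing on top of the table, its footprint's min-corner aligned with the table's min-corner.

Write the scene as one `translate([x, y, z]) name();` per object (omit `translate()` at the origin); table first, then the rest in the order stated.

table();
translate([0, 834, 0]) bed_frame();
translate([0, 0, 765]) open_box();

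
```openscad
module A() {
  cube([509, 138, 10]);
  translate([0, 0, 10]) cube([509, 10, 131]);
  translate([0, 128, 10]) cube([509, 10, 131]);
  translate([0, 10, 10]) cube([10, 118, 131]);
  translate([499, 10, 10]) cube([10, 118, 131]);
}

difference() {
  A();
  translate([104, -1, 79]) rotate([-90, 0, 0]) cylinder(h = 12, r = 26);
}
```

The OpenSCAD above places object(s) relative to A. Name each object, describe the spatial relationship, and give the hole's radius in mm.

The subtracted cylinder has r = 26 mm.

A is an open box. The open box has a circular hole through its front wall. The hole's radius is 26 mm.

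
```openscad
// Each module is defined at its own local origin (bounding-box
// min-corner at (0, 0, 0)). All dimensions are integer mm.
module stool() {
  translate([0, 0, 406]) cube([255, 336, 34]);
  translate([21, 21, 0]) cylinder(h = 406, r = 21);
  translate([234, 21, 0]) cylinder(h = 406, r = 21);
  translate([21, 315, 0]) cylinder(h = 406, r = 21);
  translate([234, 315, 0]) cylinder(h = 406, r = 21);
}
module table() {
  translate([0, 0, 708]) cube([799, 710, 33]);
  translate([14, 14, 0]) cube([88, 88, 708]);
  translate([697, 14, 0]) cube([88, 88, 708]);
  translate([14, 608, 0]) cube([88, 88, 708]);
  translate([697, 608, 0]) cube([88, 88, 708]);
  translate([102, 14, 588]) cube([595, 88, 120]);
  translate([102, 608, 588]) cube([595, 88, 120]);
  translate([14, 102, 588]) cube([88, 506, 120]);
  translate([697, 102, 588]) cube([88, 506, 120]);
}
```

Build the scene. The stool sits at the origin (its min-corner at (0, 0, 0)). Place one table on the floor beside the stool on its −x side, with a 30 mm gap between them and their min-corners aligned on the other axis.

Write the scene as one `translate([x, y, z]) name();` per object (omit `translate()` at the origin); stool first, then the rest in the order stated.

stool();
translate([-829, 0, 0]) table();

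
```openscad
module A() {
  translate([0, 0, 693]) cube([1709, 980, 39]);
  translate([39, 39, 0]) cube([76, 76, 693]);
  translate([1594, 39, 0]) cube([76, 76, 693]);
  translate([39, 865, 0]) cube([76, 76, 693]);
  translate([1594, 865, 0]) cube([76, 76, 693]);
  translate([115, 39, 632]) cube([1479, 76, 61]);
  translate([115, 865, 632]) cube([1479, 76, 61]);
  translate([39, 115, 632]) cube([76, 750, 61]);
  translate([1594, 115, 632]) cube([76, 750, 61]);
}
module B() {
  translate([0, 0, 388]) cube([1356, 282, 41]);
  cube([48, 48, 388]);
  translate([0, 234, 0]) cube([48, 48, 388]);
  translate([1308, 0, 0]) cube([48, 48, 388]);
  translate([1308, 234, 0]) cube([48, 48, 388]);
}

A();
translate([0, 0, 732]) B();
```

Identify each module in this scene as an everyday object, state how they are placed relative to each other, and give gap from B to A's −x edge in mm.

A is a table. B is a bench. The bench is on top of the table. The gap from the bench to the table's −x edge is 0 mm.

The bench's min-x is at 0; the table's min-x is 0; gap = 0 mm.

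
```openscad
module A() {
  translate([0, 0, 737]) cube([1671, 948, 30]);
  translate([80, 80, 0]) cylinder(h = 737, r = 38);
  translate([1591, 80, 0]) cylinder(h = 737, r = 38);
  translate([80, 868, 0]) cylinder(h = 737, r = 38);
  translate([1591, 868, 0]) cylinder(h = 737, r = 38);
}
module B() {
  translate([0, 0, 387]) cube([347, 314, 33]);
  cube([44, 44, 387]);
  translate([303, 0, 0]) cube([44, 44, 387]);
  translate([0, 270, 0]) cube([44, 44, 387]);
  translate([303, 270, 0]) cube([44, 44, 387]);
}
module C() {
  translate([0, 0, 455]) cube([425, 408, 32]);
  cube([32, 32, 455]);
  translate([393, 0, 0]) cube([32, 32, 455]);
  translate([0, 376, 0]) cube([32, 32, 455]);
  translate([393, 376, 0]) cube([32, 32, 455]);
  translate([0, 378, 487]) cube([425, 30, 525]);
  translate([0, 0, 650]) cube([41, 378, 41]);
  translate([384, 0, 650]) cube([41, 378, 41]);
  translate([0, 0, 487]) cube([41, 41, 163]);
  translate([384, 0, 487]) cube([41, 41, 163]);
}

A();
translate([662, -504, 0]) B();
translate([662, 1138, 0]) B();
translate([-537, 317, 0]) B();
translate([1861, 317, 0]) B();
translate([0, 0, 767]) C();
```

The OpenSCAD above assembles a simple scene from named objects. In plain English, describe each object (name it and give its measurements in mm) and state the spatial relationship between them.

A is a table with a 1671×948 mm rectangular top, 30 mm thick, top surface at z = 767 mm, supported by four round legs of 76 mm diameter, each leg's bounding box inset 42 mm from the nearest pair of top edges, running from the floor.

B is a simple wooden stool: a rectangular seat 347 mm (x) by 314 mm (y), 33 mm thick, top face at z = 420 mm, on four square legs, each 44×44 mm in cross-section. The legs rest on z = 0, each flush with a corner of the seat.

C is a chair. The seat is a 425×408×32 mm slab with its top at z = 487 mm, on four 32×32 mm corner legs (flush with the seat edges, standing on z = 0). A flat backrest 30 mm thick, 525 mm tall, spans the full seat width and rises from the seat top along its +y edge, rear face flush with the rear of the seat. Two armrests of 41×41 mm section run along each side from the seat's front edge to the front of the backrest, top faces 204 mm above the seat top and outer faces flush with the seat's x-edges; a 41×41 mm post under the front of each armrest stands on the seat at the front corner.

Four stools sit around the table at the −y, +y, −x, +x sides. The chair is on top of the table.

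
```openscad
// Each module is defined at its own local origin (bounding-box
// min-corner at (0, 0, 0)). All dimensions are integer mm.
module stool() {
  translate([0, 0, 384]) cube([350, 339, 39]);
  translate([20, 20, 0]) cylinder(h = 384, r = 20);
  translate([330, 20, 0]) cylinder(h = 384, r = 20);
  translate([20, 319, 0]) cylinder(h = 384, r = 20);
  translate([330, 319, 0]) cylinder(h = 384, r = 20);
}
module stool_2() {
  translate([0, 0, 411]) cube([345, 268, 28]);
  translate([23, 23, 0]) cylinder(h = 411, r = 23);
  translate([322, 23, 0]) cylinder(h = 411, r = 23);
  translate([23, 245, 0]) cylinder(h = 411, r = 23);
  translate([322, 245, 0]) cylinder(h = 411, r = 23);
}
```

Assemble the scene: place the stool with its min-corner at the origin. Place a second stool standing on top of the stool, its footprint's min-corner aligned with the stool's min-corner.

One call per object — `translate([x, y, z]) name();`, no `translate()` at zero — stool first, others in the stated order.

stool();
translate([0, 0, 423]) stool_2();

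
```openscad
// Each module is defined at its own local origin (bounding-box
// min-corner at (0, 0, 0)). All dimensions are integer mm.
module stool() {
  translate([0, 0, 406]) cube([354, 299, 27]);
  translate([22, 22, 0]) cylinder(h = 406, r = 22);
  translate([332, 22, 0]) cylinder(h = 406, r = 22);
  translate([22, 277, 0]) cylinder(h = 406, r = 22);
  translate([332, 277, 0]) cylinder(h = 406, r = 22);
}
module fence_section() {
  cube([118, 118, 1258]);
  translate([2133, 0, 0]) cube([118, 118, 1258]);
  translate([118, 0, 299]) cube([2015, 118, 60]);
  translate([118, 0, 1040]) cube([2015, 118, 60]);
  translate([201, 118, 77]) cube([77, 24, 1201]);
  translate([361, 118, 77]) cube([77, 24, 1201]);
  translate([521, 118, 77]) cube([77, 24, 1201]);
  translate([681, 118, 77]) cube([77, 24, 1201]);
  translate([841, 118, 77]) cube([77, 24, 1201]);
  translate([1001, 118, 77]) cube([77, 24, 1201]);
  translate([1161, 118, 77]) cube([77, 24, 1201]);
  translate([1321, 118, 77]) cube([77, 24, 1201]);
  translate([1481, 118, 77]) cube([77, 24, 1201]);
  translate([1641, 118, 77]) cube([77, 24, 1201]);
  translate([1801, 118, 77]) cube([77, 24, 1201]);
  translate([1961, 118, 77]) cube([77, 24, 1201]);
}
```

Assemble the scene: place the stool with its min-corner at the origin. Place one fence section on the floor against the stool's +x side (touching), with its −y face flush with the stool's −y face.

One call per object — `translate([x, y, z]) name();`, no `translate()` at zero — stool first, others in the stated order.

stool();
translate([354, 0, 0]) fence_section();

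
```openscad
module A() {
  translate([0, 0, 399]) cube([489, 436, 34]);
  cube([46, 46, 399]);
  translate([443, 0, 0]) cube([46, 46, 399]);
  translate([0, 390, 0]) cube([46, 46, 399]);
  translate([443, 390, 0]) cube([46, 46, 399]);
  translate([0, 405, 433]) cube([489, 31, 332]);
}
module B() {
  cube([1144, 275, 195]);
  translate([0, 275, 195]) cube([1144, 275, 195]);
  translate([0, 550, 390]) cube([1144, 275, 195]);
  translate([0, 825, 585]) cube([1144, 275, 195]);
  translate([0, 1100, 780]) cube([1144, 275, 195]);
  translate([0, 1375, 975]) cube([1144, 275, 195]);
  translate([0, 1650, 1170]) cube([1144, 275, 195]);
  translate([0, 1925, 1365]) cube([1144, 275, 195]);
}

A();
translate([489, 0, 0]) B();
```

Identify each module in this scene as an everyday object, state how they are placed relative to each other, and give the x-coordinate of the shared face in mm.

A is a chair. B is a staircase. The staircase is against the chair's +x side, with their −y faces flush. The x-coordinate of the shared face is 489 mm.

The chair's +x face and the staircase's −x face are both at x = 489 mm.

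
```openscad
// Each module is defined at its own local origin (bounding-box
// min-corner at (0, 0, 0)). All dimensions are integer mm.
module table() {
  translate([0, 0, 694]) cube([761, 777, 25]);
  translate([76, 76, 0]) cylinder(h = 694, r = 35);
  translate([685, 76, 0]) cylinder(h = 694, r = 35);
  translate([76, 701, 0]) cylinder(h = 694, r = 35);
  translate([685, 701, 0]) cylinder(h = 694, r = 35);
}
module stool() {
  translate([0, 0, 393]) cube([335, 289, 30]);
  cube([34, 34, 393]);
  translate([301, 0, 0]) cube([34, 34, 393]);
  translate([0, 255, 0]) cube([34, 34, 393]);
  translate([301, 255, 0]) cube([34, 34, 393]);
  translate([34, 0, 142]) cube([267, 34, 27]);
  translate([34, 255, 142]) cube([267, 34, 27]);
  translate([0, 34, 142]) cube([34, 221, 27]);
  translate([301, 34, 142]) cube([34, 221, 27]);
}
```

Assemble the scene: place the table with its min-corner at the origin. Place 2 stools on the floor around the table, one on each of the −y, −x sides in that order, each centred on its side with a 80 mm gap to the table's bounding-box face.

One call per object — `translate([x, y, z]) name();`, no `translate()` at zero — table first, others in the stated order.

table();
translate([213, -369, 0]) stool();
translate([-415, 244, 0]) stool();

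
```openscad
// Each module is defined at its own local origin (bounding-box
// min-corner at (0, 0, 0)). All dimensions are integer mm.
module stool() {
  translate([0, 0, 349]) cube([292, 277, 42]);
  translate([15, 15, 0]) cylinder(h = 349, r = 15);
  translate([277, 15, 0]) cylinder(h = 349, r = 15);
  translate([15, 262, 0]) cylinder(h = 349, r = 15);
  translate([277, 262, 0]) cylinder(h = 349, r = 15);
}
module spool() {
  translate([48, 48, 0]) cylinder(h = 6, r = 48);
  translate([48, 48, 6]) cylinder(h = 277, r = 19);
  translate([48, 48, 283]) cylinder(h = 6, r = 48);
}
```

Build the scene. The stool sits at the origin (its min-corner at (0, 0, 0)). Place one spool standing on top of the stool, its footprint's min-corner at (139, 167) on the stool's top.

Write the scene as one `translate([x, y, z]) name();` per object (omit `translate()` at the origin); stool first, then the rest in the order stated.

stool();
translate([139, 167, 391]) spool();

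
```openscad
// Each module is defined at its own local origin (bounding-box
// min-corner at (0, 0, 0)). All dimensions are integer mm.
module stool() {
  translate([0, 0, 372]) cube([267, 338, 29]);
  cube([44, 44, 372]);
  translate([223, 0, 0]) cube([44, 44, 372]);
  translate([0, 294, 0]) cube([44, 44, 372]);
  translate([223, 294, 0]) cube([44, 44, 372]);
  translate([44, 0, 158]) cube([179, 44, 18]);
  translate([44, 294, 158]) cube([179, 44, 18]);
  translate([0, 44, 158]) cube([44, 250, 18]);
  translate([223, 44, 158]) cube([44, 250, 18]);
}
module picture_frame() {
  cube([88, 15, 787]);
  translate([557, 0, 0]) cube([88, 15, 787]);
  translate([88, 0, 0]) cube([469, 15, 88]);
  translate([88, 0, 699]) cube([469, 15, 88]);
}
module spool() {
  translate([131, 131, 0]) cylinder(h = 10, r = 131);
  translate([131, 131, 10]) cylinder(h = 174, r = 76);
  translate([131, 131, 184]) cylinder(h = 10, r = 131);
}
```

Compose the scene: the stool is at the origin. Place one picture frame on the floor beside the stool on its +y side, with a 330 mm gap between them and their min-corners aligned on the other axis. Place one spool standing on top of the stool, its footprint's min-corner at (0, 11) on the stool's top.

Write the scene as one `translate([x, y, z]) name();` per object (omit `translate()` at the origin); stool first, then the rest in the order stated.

stool();
translate([0, 668, 0]) picture_frame();
translate([0, 11, 401]) spool();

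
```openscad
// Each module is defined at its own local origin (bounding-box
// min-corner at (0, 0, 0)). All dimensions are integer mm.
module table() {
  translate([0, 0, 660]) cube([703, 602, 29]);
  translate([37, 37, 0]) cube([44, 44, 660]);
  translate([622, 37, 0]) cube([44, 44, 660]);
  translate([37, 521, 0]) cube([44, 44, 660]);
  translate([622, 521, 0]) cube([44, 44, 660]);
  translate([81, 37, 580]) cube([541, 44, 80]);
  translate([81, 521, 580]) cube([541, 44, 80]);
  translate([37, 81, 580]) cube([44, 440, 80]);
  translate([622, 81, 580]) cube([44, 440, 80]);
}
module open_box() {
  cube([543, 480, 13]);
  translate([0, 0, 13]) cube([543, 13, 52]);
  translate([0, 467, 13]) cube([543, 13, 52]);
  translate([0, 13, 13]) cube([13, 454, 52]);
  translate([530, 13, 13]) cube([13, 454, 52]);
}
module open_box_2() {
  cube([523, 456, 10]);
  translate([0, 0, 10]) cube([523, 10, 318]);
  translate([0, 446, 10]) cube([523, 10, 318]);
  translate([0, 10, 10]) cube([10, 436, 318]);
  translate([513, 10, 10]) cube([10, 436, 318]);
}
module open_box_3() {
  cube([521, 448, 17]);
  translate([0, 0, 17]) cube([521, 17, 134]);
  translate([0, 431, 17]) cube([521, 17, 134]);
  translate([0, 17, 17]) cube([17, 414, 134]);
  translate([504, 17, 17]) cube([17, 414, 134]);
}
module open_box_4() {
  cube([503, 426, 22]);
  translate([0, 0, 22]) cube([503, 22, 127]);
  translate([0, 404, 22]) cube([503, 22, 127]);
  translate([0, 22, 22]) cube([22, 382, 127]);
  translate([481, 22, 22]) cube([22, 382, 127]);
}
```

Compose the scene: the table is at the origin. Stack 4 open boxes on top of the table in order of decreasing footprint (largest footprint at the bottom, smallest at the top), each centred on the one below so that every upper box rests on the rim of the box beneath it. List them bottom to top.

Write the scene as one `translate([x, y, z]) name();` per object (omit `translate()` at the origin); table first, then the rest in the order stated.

table();
translate([80, 61, 689]) open_box();
translate([90, 73, 754]) open_box_2();
translate([91, 77, 1082]) open_box_3();
translate([100, 88, 1233]) open_box_4();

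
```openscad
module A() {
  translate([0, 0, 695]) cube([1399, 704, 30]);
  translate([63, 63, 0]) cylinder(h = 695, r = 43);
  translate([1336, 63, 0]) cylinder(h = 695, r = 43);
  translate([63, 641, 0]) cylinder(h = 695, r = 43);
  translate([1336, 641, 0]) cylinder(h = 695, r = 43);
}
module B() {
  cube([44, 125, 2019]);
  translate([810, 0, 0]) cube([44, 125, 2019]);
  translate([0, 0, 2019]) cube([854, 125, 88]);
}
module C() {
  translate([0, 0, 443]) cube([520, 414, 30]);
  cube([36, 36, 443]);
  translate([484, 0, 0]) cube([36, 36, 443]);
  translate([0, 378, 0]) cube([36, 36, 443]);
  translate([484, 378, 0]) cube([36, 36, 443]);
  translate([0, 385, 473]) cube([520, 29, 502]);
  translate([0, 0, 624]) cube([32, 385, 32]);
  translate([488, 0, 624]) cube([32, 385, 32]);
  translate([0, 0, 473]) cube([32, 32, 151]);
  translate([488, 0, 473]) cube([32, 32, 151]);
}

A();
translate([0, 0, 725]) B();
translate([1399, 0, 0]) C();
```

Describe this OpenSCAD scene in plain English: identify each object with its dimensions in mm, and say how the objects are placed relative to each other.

A is a table with a 1399×704 mm rectangular top, 30 mm thick, top surface at z = 725 mm, supported by four round legs of 86 mm diameter, each leg's bounding box inset 20 mm from the nearest pair of top edges, running from the floor.

B is a rectangular door frame: two vertical jambs of 44×125 mm section, 2019 mm tall, with a clear opening 766 mm wide between their inner faces. A header 88 mm tall and 125 mm deep lies on top of the jambs and spans the full outside width.

C is a chair. The seat is a 520×414×30 mm slab with its top at z = 473 mm, on four 36×36 mm corner legs (flush with the seat edges, standing on z = 0). A flat backrest 29 mm thick, 502 mm tall, spans the full seat width and rises from the seat top along its +y edge, rear face flush with the rear of the seat. Two armrests of 32×32 mm section run along each side from the seat's front edge to the front of the backrest, top faces 183 mm above the seat top and outer faces flush with the seat's x-edges; a 32×32 mm post under the front of each armrest stands on the seat at the front corner.

The door frame is on top of the table. The chair is against the table's +x side, with their −y faces flush.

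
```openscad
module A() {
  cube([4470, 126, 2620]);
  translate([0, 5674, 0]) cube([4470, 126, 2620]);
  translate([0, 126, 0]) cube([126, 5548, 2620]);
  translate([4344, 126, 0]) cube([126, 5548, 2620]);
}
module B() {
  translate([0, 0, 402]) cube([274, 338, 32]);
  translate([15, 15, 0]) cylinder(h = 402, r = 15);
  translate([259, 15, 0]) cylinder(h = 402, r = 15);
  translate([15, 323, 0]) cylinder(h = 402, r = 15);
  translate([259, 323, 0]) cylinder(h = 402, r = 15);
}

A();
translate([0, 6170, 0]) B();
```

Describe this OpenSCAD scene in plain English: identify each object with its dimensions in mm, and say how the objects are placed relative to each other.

A is the wall frame of a small rectangular building: four walls, each 2620 mm tall and 126 mm thick, enclosing a footprint 4470 mm (x) by 5800 mm (y) outside-to-outside, with no floor or roof. The front and back walls (the −y and +y sides) span the full width; the two side walls fit between them.

B is a four-legged stool. The seat is a 274×338×32 mm slab whose top surface is at z = 434 mm; four round legs, each 30 mm in diameter, run from the floor (z = 0) to the underside of the seat, each leg's axis is inset half a diameter from the nearest pair of seat edges (so the leg's bounding box is flush with the corner).

The stool is on the floor beside the house frame on its +y side.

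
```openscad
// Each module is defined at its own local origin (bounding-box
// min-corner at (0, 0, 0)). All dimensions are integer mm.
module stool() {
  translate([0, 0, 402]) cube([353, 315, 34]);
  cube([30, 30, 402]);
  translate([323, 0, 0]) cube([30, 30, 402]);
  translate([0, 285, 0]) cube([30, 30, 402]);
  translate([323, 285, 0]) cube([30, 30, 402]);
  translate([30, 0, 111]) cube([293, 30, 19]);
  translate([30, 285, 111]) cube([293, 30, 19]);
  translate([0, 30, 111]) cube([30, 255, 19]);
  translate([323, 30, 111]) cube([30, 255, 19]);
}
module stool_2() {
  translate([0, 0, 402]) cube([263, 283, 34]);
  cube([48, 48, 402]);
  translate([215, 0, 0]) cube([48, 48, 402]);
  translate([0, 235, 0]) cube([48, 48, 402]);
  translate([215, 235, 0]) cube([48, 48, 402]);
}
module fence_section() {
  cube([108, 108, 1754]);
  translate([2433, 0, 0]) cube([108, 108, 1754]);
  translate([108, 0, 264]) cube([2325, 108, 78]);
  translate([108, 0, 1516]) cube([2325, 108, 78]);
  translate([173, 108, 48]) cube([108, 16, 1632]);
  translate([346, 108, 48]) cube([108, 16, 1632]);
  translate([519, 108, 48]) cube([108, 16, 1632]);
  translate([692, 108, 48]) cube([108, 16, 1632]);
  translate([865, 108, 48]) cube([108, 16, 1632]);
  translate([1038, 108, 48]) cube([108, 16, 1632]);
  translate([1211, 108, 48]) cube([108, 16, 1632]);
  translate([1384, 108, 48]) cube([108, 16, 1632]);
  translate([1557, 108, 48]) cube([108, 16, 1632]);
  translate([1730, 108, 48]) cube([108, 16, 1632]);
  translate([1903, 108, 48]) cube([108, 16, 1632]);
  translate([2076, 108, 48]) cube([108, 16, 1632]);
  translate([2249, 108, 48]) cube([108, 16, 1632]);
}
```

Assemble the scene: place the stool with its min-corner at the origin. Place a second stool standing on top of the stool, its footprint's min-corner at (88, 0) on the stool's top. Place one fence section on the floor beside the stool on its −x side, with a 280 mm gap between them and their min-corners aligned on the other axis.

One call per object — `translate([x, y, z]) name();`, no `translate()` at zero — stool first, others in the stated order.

stool();
translate([88, 0, 436]) stool_2();
translate([-2821, 0, 0]) fence_section();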